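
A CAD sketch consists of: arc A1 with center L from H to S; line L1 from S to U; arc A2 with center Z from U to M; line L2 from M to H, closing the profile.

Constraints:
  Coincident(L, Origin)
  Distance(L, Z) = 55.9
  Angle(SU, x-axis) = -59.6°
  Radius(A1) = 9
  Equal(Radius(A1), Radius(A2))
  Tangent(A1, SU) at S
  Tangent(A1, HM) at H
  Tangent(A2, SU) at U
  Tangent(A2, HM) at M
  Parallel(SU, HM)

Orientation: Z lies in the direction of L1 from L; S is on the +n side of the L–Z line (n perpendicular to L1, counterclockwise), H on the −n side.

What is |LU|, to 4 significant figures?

56.62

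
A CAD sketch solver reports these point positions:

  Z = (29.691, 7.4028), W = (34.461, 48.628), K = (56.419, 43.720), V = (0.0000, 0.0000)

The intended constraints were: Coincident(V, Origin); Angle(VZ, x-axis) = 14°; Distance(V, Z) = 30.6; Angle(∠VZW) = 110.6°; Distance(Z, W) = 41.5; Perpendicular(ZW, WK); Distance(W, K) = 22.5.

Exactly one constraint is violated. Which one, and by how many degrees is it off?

Perpendicular(ZW, WK) — off by 6.00°.

V = (0.00, 0.00) ✓; VZ at 14.00° ✓; |VZ| = 30.60 ✓; ∠VZW = 110.6° ✓; |ZW| = 41.50 ✓; ∠(ZW, WK) = 96.00° ✗; |WK| = 22.50 ✓.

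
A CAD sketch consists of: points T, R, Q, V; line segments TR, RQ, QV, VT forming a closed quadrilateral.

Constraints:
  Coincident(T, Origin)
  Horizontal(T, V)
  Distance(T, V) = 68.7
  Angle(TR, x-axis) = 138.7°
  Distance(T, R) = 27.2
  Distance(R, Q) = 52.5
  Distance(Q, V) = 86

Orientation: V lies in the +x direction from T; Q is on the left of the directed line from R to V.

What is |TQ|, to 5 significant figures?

62.233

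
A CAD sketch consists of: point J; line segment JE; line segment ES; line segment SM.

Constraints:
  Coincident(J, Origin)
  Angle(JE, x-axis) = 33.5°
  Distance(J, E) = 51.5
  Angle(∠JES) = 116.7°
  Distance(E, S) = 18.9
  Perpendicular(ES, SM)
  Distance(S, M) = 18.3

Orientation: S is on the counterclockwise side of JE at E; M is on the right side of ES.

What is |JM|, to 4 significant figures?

76.83

∠JES = 116.7°, so ES runs at 33.5° + (180° − 116.7°) = 96.80° from the x-axis; with |ES| = 18.9, S = E + 18.9·(cos 96.80°, sin 96.80°) = (40.71, 47.19). ES ⟂ SM; with |SM| = 18.3 on the right of ES, M = S + 18.3·(0.9930, 0.1184) = (58.88, 49.36). Then |JM| = |M − J| = 76.83.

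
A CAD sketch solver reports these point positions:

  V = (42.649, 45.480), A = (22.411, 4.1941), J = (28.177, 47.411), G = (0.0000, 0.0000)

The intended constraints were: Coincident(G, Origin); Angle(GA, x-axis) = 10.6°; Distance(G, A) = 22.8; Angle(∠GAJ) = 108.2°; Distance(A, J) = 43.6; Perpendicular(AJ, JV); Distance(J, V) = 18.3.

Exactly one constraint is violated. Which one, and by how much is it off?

Distance(J, V) = 18.3 — off by 3.70.

G = (0.00, 0.00) ✓; GA at 10.60° ✓; |GA| = 22.80 ✓; ∠GAJ = 108.2° ✓; |AJ| = 43.60 ✓; ∠(AJ, JV) = 90.00° ✓; |JV| = 14.60 ✗.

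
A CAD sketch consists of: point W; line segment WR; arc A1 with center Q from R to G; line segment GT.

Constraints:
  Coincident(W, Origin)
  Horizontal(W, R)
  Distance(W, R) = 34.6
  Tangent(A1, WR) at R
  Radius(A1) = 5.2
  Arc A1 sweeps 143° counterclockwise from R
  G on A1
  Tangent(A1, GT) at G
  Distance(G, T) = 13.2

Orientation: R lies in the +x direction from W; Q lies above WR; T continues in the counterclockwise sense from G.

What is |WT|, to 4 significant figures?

32.22

W is at the origin; WR is horizontal with |WR| = 34.6 and R on the +x side, so R = (34.60, 0.000). A1 meets WR tangentially, so QR is at right angles to WR, so Q = R + (0, 5.2) = (34.60, 5.200). On A1, R sits at bearing -90° from Q; a 143° counterclockwise sweep puts G at bearing 53°, so G = Q + 5.2·(cos 53°, sin 53°) = (37.73, 9.353). Since A1 is tangent to GT there, QG ⟂ GT, so GT runs along (−sin 53°, cos 53°); with |GT| = 13.2, T = (27.19, 17.30). Then |WT| = |T − W| = 32.22.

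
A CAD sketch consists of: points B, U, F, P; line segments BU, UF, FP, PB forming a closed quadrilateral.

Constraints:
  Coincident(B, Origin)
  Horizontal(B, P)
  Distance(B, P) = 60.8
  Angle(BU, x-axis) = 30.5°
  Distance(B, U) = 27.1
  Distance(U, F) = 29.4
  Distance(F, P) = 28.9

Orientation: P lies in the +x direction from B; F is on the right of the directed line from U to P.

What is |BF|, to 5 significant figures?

37.491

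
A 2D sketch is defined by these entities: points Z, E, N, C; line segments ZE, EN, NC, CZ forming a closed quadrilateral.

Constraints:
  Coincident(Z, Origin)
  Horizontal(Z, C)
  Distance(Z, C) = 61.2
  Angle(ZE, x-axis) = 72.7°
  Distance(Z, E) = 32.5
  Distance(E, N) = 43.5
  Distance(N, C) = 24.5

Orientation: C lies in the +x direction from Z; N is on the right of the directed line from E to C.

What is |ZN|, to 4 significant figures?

36.99

Checks: |EN| = 43.50 ✓; |NC| = 24.50 ✓.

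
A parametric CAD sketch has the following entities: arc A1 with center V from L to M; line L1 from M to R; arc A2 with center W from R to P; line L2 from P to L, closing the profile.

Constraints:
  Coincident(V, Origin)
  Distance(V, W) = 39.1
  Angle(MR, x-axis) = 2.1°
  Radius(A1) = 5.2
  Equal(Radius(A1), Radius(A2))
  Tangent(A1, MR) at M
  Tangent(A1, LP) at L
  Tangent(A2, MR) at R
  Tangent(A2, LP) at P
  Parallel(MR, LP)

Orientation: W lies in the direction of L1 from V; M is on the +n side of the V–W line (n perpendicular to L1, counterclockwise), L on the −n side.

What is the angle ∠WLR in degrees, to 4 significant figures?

7.319°

The slot axis is L1's direction at 2.1°, so u = (cos 2.1°, sin 2.1°) = (0.9993, 0.03664) and n = (−sin 2.1°, cos 2.1°) = (-0.03664, 0.9993). V is at the origin and W lies 39.1 along u from V, so W = 39.1·u = (39.07, 1.433). Tangency of A1 to both parallel lines with radius 5.2 puts M and L at V ± 5.2·n: M = (-0.1905, 5.197), L = (0.1905, -5.197). Equal radii place R and P the same way about W: R = W + 5.2·n = (38.88, 6.629), P = W − 5.2·n = (39.26, -3.764). Then cos ∠WLR = LW·LR / (|LW||LR|), giving 7.319°.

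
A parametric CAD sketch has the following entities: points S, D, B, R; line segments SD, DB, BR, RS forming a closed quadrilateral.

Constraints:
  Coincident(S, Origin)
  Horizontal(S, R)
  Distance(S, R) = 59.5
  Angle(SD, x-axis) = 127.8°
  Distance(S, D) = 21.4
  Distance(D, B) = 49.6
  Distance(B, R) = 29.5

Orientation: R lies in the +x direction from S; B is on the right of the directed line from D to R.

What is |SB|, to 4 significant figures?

31.34

Checks: |DB| = 49.60 ✓; |BR| = 29.50 ✓.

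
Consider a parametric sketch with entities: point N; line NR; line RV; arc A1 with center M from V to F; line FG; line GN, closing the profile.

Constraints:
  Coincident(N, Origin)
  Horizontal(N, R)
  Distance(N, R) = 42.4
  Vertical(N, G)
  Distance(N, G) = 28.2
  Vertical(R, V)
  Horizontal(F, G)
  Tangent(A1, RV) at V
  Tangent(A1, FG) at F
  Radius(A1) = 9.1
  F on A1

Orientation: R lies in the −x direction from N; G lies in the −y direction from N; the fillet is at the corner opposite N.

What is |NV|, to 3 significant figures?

46.5

N is at the origin; NR is horizontal with |NR| = 42.4 and R on the −x side, so R = (-42.4, 0.00). N and G share the same x with |NG| = 28.2 and G on the −y side, so G = (0.00, -28.2). The virtual corner opposite N is at (-42.4, -28.2). Since A1 is tangent to RV there, MV ⟂ RV and A1 meets FG tangentially, so MF is at right angles to FG, with radius 9.1, so the center M sits 9.1 in from both sides at M = (-33.3, -19.1). That places the tangent points at V = (-42.4, -19.1) on RV and F = (-33.3, -28.2) on FG. Then |NV| = |V − N| = 46.5.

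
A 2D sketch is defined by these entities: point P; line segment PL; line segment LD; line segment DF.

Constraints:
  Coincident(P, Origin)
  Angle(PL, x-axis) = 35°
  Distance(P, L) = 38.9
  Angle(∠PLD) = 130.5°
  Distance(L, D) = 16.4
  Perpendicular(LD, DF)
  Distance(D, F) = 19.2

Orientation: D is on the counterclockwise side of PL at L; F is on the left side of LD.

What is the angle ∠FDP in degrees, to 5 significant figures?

54.626°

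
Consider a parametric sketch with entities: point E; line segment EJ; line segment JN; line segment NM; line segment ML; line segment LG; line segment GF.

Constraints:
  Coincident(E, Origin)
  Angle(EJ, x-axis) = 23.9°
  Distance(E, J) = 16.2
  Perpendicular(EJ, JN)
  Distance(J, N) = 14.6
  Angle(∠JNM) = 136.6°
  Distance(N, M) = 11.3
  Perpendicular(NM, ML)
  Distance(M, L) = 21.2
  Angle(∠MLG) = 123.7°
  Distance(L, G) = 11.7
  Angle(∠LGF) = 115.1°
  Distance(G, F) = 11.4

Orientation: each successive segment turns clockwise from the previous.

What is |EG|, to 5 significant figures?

5.9814

E is at the origin; EJ runs at 23.9° with length 16.2, so J = (14.811, 6.5633). EJ ⟂ JN, so JN runs at -66.100°; with |JN| = 14.6, N = (20.726, -6.7848). ∠JNM = 136.6° gives NM at -109.50° from the x-axis; with |NM| = 11.3, M = (16.954, -17.437). NM ⟂ ML, so ML runs at 160.50°; with |ML| = 21.2, L = (-3.0300, -10.360). ∠MLG = 123.7° gives LG at 104.20° from the x-axis; with |LG| = 11.7, G = (-5.9001, 0.98255). Then |EG| = |G − E| = 5.9814.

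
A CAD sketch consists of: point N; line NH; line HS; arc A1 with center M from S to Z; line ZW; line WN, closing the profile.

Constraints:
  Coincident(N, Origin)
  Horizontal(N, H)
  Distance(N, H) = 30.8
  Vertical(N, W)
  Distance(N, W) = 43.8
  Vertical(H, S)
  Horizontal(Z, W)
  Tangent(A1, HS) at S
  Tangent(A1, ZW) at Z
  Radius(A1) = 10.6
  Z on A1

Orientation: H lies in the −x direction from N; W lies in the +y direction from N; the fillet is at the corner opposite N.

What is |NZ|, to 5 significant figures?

48.234

N is at the origin; NH is horizontal with |NH| = 30.8 and H on the −x side, so H = (-30.800, 0.0000). N and W share the same x with |NW| = 43.8 and W on the +y side, so W = (0.0000, 43.800). The virtual corner opposite N is at (-30.800, 43.800). Since A1 is tangent to HS there, MS ⟂ HS and since A1 is tangent to ZW there, MZ ⟂ ZW, with radius 10.6, so the center M sits 10.6 in from both sides at M = (-20.200, 33.200). That places the tangent points at S = (-30.800, 33.200) on HS and Z = (-20.200, 43.800) on ZW. Then |NZ| = |Z − N| = 48.234.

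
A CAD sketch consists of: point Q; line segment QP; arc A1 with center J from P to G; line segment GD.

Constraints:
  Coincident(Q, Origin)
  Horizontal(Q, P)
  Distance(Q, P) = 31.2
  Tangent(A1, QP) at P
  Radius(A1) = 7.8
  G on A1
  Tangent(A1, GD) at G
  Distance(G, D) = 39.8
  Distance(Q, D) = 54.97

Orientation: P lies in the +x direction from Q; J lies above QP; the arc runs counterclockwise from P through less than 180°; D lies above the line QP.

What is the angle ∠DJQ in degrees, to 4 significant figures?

97.55°

Q is at the origin; QP is horizontal with |QP| = 31.2 and P on the +x side, so P = (31.20, 0.000). A1 meets QP tangentially, so JP is at right angles to QP, so J = P + (0, 7.8) = (31.20, 7.800). Since JG ⟂ GD (tangency), |JD| = √(7.8² + 39.8²) = 40.56 regardless of where G sits on A1. So D lies on both circle(Q, 54.97) and circle(J, 40.56); the above-QP intersection is D = (26.62, 48.10). G is the foot of the tangent from D: G = (38.64, 10.16).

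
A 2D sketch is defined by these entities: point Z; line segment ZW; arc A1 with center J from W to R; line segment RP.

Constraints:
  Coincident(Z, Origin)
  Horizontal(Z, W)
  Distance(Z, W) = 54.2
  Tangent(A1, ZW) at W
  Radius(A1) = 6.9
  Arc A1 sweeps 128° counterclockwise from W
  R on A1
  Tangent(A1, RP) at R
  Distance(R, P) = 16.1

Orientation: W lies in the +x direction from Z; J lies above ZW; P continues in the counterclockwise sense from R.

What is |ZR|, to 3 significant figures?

60.7

The tangent condition forces JW to be normal to ZW, so J = W + (0, 6.9) = (54.2, 6.90). On A1, W sits at bearing -90° from J; a 128° counterclockwise sweep puts R at bearing 38°, so R = J + 6.9·(cos 38°, sin 38°) = (59.6, 11.1). Then |ZR| = |R − Z| = 60.7.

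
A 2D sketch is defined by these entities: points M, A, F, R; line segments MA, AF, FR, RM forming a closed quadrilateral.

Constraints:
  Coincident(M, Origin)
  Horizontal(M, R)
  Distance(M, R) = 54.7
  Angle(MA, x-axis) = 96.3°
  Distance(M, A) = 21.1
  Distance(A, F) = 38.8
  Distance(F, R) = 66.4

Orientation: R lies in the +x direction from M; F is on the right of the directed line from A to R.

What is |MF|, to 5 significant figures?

19.593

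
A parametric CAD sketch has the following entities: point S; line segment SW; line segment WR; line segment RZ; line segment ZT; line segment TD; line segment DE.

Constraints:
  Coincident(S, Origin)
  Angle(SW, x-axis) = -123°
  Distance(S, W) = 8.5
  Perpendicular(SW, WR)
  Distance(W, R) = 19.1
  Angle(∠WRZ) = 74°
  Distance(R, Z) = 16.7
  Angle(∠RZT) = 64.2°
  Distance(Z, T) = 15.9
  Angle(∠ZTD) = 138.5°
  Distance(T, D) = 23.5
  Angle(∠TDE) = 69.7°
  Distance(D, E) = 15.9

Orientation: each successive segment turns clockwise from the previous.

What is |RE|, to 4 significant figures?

14.63

∠ZTD = 138.5° gives TD at -116.3° from the x-axis; with |TD| = 23.5, D = (-14.29, -22.18). ∠TDE = 69.7° gives DE at 133.4° from the x-axis; with |DE| = 15.9, E = (-25.21, -10.63). Then |RE| = |E − R| = 14.63.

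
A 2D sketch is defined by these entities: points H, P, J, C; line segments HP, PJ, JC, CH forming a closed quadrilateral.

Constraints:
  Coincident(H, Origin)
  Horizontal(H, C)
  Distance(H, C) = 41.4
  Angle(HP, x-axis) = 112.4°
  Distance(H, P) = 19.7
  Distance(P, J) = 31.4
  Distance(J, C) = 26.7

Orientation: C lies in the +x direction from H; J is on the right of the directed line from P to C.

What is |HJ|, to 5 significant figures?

15.417

H is at the origin; HC is horizontal with |HC| = 41.4 and C in +x, so C = (41.4, 0). HP runs at 112.4° with |HP| = 19.7, so P = (-7.5071, 18.214). J is determined by |PJ| = 31.4 and |JC| = 26.7 together: it lies at the intersection of circle(P, 31.4) and circle(C, 26.7). With |PC| = 52.188, the foot of the radical line on PC is 28.710 from P and the perpendicular offset is √(31.4² − 28.710²) = 12.715. Taking the right-of-PC solution: J = (14.961, -3.7218).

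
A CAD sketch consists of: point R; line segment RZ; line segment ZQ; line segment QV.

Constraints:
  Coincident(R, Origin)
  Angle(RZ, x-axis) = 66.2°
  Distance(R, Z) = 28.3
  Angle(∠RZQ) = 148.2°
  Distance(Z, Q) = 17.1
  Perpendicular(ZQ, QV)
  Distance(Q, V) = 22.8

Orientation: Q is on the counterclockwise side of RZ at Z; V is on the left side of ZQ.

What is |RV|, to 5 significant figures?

41.901

R is at the origin; RZ runs at 66.2° with length 28.3, so Z = 28.3·(cos 66.2°, sin 66.2°) = (11.420, 25.893). ∠RZQ = 148.2°, so ZQ runs at 66.2° + (180° − 148.2°) = 98.000° from the x-axis; with |ZQ| = 17.1, Q = Z + 17.1·(cos 98.000°, sin 98.000°) = (9.0405, 42.827). The perpendicularity gives QV at right angles to ZQ; with |QV| = 22.8 on the left of ZQ, V = Q + 22.8·(-0.99027, -0.13917) = (-13.538, 39.654). Then |RV| = |V − R| = 41.901.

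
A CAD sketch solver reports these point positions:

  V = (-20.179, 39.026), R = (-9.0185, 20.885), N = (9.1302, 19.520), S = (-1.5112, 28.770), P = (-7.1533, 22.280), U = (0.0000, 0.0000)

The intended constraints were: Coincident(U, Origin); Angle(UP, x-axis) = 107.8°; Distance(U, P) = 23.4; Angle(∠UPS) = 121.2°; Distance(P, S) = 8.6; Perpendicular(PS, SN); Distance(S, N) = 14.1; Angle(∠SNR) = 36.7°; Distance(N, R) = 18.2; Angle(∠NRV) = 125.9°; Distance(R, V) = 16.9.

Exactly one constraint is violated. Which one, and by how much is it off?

Distance(R, V) = 16.9 — off by 4.40.

U = (0.00, 0.00) ✓; UP at 107.8° ✓; |UP| = 23.40 ✓; ∠UPS = 121.2° ✓; |PS| = 8.600 ✓; ∠(PS, SN) = 90.00° ✓; |SN| = 14.10 ✓; ∠SNR = 36.70° ✓; |NR| = 18.20 ✓; ∠NRV = 125.9° ✓; |RV| = 21.30 ✗.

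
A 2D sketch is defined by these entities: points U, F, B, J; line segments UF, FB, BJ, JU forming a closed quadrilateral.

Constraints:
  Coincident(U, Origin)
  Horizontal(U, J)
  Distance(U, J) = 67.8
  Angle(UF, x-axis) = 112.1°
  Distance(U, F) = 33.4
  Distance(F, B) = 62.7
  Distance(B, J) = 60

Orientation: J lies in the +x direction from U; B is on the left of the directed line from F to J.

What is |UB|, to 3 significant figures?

71.6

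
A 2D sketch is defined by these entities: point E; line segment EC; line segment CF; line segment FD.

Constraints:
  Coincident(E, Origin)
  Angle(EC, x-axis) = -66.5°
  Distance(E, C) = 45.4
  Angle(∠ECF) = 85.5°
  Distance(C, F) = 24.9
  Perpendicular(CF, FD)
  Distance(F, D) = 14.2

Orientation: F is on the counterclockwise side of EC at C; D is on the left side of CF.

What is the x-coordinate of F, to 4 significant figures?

40.09

E is at the origin; EC runs at -66.5° with length 45.4, so C = 45.4·(cos -66.5°, sin -66.5°) = (18.10, -41.63). ∠ECF = 85.5°, so CF runs at -66.5° + (180° − 85.5°) = 28.00° from the x-axis; with |CF| = 24.9, F = C + 24.9·(cos 28.00°, sin 28.00°) = (40.09, -29.94). So F.x = 40.09.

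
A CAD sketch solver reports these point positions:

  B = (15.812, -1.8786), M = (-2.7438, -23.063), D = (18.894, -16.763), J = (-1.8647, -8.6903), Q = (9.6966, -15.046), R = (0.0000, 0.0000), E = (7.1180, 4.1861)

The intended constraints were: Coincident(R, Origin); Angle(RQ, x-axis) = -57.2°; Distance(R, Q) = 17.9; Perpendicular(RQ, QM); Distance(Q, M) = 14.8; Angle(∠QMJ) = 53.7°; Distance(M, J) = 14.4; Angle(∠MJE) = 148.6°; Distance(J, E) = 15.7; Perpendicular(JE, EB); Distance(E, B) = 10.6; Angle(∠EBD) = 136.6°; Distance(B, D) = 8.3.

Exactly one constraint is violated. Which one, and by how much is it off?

Distance(B, D) = 8.3 — off by 6.90.

R = (0.00, 0.00) ✓; RQ at -57.20° ✓; |RQ| = 17.90 ✓; ∠(RQ, QM) = 90.00° ✓; |QM| = 14.80 ✓; ∠QMJ = 53.70° ✓; |MJ| = 14.40 ✓; ∠MJE = 148.6° ✓; |JE| = 15.70 ✓; ∠(JE, EB) = 90.00° ✓; |EB| = 10.60 ✓; ∠EBD = 136.6° ✓; |BD| = 15.20 ✗.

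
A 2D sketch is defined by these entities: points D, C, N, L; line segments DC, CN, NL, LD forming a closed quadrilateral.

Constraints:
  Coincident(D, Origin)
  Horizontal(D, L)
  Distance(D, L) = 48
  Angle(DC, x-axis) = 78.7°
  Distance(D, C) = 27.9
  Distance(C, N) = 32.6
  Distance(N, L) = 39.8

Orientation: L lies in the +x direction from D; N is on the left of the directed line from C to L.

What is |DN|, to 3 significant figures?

52.6

Checks: |CN| = 32.60 ✓; |NL| = 39.80 ✓.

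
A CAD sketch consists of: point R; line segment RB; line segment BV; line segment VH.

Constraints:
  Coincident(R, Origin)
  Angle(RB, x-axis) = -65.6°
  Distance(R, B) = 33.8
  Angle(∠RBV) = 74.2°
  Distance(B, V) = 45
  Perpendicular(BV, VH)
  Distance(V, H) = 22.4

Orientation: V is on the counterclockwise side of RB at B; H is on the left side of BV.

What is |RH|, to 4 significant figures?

37.20

R is at the origin; RB runs at -65.6° with length 33.8, so B = 33.8·(cos -65.6°, sin -65.6°) = (13.96, -30.78). ∠RBV = 74.2°, so BV runs at -65.6° + (180° − 74.2°) = 40.20° from the x-axis; with |BV| = 45.0, V = B + 45.0·(cos 40.20°, sin 40.20°) = (48.33, -1.736). The perpendicularity gives VH at right angles to BV; with |VH| = 22.4 on the left of BV, H = V + 22.4·(-0.6455, 0.7638) = (33.88, 15.37). Then |RH| = |H − R| = 37.20.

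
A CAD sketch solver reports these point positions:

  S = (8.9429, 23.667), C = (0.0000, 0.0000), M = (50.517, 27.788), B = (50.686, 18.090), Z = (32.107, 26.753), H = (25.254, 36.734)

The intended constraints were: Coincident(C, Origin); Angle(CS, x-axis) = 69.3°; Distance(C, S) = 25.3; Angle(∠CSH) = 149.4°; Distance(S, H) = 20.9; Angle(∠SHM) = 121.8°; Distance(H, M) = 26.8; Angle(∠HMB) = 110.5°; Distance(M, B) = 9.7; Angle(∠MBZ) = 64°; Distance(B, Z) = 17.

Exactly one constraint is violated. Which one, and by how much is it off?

Distance(B, Z) = 17 — off by 3.50.

C = (0.00, 0.00) ✓; CS at 69.30° ✓; |CS| = 25.30 ✓; ∠CSH = 149.4° ✓; |SH| = 20.90 ✓; ∠SHM = 121.8° ✓; |HM| = 26.80 ✓; ∠HMB = 110.5° ✓; |MB| = 9.699 ✓; ∠MBZ = 64.00° ✓; |BZ| = 20.50 ✗.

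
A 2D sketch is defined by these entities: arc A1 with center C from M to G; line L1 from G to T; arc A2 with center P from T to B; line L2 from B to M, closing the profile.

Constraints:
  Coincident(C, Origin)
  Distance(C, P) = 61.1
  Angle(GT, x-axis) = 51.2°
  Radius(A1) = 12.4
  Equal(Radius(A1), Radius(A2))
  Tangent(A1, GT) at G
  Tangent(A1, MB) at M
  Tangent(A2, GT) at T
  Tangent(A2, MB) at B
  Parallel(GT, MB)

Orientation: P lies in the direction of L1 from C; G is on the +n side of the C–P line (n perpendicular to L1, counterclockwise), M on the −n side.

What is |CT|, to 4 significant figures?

62.35

Tangency of A1 to both parallel lines with radius 12.4 puts G and M at C ± 12.4·n: G = (-9.664, 7.770), M = (9.664, -7.770). Equal radii place T and B the same way about P: T = P + 12.4·n = (28.62, 55.39), B = P − 12.4·n = (47.95, 39.85). Then |CT| = |T − C| = 62.35.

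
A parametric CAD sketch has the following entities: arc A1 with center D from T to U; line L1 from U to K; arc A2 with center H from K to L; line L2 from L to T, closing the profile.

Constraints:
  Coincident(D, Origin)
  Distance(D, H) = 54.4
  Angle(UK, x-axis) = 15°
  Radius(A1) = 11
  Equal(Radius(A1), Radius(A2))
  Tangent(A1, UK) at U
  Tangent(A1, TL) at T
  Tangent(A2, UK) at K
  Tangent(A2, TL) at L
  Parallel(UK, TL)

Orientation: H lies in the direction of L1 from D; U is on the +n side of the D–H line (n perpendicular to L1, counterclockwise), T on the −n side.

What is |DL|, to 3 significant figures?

55.5

The slot axis is L1's direction at 15.0°, so u = (cos 15.0°, sin 15.0°) = (0.966, 0.259) and n = (−sin 15.0°, cos 15.0°) = (-0.259, 0.966). D is at the origin and H lies 54.4 along u from D, so H = 54.4·u = (52.5, 14.1). Tangency of A1 to both parallel lines with radius 11.0 puts U and T at D ± 11.0·n: U = (-2.85, 10.6), T = (2.85, -10.6). Equal radii place K and L the same way about H: K = H + 11.0·n = (49.7, 24.7), L = H − 11.0·n = (55.4, 3.45). Then |DL| = |L − D| = 55.5.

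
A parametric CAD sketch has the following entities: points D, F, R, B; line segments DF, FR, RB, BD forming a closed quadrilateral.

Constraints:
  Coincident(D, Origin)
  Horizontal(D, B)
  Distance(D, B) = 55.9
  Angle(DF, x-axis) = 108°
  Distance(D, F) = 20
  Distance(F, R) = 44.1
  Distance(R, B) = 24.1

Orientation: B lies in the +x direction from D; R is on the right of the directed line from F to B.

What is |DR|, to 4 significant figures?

32.14

D is at the origin; D and B share the same y with |DB| = 55.9 and B in +x, so B = (55.9, 0). DF runs at 108.0° with |DF| = 20.0, so F = (-6.180, 19.02). R is determined by |FR| = 44.1 and |RB| = 24.1 together: it lies at the intersection of circle(F, 44.1) and circle(B, 24.1). With |FB| = 64.93, the foot of the radical line on FB is 42.97 from F and the perpendicular offset is √(44.1² − 42.97²) = 9.927. Taking the right-of-FB solution: R = (31.99, -3.058).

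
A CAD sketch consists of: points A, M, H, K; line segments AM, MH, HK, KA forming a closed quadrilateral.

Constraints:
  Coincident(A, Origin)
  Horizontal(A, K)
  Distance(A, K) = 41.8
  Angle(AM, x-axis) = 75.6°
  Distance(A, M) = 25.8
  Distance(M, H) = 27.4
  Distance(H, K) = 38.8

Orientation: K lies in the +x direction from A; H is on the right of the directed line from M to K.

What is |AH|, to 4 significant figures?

3.774

Checks: A.y = 0.00, K.y = 0.00 ✓; |MH| = 27.40 ✓; |HK| = 38.80 ✓.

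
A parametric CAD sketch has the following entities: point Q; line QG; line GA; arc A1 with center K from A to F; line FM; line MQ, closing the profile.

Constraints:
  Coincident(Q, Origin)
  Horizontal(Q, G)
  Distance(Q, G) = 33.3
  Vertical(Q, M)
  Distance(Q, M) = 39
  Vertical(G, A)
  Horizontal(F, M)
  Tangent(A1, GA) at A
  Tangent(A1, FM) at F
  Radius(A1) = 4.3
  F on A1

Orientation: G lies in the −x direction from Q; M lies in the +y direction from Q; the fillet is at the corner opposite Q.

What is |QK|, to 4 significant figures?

45.22

Q and M share the same x with |QM| = 39.0 and M on the +y side, so M = (0.000, 39.00). The virtual corner opposite Q is at (-33.30, 39.00). The tangent condition forces KA to be normal to GA and tangency of A1 to FM means the radius KF is perpendicular to FM, with radius 4.3, so the center K sits 4.3 in from both sides at K = (-29.00, 34.70). Then |QK| = |K − Q| = 45.22.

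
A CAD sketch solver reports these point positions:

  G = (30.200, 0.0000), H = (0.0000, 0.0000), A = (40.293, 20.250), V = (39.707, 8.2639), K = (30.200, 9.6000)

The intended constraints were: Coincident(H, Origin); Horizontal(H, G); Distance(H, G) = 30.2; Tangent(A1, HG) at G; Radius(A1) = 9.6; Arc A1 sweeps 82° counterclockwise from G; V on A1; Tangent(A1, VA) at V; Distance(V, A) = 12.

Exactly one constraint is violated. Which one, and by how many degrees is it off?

Tangent(A1, VA) at V — off by 5.20°.

H = (0.00, 0.00) ✓; H.y = 0.00, G.y = 0.00 ✓; |HG| = 30.20 ✓; ∠(KG, GH) = 90.00° ✓; |KG| = 9.600 ✓; bearing(K→V) − bearing(K→G) = 82.00° ✓; |KV| = 9.600 ✓; ∠(KV, VA) = 84.80° ✗; |VA| = 12.00 ✓.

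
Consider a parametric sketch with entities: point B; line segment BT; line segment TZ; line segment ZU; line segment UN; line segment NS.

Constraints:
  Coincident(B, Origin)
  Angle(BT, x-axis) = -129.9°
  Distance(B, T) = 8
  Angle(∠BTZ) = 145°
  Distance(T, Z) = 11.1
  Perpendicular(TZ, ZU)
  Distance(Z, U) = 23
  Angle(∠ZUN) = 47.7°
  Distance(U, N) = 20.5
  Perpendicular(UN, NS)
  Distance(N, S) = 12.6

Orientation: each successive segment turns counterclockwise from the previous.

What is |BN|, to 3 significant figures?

5.24

B is at the origin; BT runs at -129.9° with length 8.0, so T = (-5.13, -6.14). ∠BTZ = 145.0° gives TZ at -94.9° from the x-axis; with |TZ| = 11.1, Z = (-6.08, -17.2). TZ ⟂ ZU, so ZU runs at -4.90°; with |ZU| = 23.0, U = (16.8, -19.2). ∠ZUN = 47.7° gives UN at 127° from the x-axis; with |UN| = 20.5, N = (4.39, -2.88). Then |BN| = |N − B| = 5.24.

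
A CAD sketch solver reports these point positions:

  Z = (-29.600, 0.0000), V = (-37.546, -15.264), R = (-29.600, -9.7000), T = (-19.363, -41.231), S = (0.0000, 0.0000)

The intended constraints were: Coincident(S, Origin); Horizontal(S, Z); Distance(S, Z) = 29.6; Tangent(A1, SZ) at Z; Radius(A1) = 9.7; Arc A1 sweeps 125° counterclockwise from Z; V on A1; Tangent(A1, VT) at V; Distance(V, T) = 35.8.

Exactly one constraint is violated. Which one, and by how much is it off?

Distance(V, T) = 35.8 — off by 4.10.

S = (0.00, 0.00) ✓; S.y = 0.00, Z.y = 0.00 ✓; |SZ| = 29.60 ✓; ∠(RZ, ZS) = 90.00° ✓; |RZ| = 9.700 ✓; bearing(R→V) − bearing(R→Z) = 125.0° ✓; |RV| = 9.700 ✓; ∠(RV, VT) = 90.00° ✓; |VT| = 31.70 ✗.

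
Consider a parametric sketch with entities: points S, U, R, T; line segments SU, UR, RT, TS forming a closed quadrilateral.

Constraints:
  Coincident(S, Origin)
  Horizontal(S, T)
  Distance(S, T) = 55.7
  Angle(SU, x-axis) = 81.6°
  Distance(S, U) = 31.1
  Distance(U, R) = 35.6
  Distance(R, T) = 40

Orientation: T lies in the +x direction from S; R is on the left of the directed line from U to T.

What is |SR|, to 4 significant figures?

53.99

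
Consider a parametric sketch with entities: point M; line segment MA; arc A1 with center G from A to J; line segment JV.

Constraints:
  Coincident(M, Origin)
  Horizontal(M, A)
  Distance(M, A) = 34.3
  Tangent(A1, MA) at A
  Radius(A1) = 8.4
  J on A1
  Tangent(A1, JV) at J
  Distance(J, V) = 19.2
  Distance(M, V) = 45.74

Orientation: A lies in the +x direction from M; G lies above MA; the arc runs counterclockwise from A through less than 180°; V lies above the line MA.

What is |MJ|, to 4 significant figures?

43.65

M is at the origin; M and A share the same y with |MA| = 34.3 and A on the +x side, so A = (34.30, 0.000). Tangency of A1 to MA means the radius GA is perpendicular to MA, so G = A + (0, 8.4) = (34.30, 8.400). Since GJ ⟂ JV (tangency), |GV| = √(8.4² + 19.2²) = 20.96 regardless of where J sits on A1. So V lies on both circle(M, 45.74) and circle(G, 20.96); the above-MA intersection is V = (35.09, 29.34). J is the foot of the tangent from V: J = (42.12, 11.48).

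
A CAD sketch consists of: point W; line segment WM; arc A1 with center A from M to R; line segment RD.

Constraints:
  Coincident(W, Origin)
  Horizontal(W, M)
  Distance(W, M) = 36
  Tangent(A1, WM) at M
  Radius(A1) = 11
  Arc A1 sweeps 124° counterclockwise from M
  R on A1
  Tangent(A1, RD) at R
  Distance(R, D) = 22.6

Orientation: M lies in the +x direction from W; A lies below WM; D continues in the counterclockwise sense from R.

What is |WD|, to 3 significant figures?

53.4

W is at the origin; WM is horizontal with |WM| = 36.0 and M on the +x side, so M = (36.0, 0.00). Since A1 is tangent to WM there, AM ⟂ WM, so A = M + (0, -11) = (36.0, -11.0). On A1, M sits at bearing 90° from A; a 124° counterclockwise sweep puts R at bearing 214°, so R = A + 11.0·(cos 214°, sin 214°) = (26.9, -17.2). A1 meets RD tangentially, so AR is at right angles to RD, so RD runs along (−sin 214°, cos 214°); with |RD| = 22.6, D = (39.5, -35.9). Then |WD| = |D − W| = 53.4.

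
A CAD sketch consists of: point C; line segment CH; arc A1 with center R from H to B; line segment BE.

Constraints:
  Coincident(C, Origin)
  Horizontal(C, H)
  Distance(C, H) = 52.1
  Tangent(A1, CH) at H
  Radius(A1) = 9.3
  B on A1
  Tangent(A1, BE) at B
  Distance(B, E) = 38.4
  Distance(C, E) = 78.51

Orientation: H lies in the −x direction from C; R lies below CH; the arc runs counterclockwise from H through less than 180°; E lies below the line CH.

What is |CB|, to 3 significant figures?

62.1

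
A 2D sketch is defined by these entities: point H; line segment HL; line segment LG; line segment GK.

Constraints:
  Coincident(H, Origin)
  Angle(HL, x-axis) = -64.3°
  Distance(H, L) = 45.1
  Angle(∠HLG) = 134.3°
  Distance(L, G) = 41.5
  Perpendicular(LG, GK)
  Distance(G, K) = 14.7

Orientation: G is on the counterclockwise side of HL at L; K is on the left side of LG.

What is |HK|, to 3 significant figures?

75.1

H is at the origin; HL runs at -64.3° with length 45.1, so L = 45.1·(cos -64.3°, sin -64.3°) = (19.6, -40.6). ∠HLG = 134.3°, so LG runs at -64.3° + (180° − 134.3°) = -18.6° from the x-axis; with |LG| = 41.5, G = L + 41.5·(cos -18.6°, sin -18.6°) = (58.9, -53.9). The perpendicularity gives GK at right angles to LG; with |GK| = 14.7 on the left of LG, K = G + 14.7·(0.319, 0.948) = (63.6, -39.9). Then |HK| = |K − H| = 75.1.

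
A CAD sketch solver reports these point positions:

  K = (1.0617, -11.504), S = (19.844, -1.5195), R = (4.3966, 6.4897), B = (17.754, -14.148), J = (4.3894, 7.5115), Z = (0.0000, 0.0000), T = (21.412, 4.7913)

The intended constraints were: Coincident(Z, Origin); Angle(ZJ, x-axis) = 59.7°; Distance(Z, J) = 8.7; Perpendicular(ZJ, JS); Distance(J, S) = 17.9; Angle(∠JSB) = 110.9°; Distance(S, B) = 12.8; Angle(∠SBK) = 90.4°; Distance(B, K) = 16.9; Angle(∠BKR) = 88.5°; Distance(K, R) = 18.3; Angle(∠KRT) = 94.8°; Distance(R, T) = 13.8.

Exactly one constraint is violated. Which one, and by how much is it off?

Distance(R, T) = 13.8 — off by 3.30.

Z = (0.00, 0.00) ✓; ZJ at 59.70° ✓; |ZJ| = 8.700 ✓; ∠(ZJ, JS) = 90.00° ✓; |JS| = 17.90 ✓; ∠JSB = 110.9° ✓; |SB| = 12.80 ✓; ∠SBK = 90.40° ✓; |BK| = 16.90 ✓; ∠BKR = 88.50° ✓; |KR| = 18.30 ✓; ∠KRT = 94.80° ✓; |RT| = 17.10 ✗.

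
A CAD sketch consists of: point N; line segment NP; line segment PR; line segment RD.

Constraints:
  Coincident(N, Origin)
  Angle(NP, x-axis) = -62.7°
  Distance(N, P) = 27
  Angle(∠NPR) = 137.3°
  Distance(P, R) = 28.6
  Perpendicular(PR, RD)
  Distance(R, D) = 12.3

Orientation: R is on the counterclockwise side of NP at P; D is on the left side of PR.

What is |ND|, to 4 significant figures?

48.81

∠NPR = 137.3°, so PR runs at -62.7° + (180° − 137.3°) = -20.00° from the x-axis; with |PR| = 28.6, R = P + 28.6·(cos -20.00°, sin -20.00°) = (39.26, -33.77). PR is perpendicular to RD; with |RD| = 12.3 on the left of PR, D = R + 12.3·(0.3420, 0.9397) = (43.47, -22.22). Then |ND| = |D − N| = 48.81.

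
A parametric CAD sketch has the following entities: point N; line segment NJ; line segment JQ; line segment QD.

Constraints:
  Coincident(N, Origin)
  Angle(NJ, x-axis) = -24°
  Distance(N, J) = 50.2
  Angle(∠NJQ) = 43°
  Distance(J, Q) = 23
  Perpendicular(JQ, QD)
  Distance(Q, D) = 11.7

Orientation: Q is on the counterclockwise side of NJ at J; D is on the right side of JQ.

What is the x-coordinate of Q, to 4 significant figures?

36.87

N is at the origin; NJ runs at -24.0° with length 50.2, so J = 50.2·(cos -24.0°, sin -24.0°) = (45.86, -20.42). ∠NJQ = 43.0°, so JQ runs at -24.0° + (180° − 43.0°) = 113.0° from the x-axis; with |JQ| = 23.0, Q = J + 23.0·(cos 113.0°, sin 113.0°) = (36.87, 0.7534). So Q.x = 36.87.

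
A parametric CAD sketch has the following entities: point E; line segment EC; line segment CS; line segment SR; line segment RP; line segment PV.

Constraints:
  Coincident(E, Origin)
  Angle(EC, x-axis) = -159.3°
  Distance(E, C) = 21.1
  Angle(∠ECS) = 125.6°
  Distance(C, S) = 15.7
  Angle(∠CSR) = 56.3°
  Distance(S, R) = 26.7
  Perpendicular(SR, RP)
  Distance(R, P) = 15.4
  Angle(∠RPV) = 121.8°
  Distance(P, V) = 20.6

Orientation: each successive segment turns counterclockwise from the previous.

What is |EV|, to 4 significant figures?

24.10

E is at the origin; EC runs at -159.3° with length 21.1, so C = (-19.74, -7.458). ∠ECS = 125.6° gives CS at -104.9° from the x-axis; with |CS| = 15.7, S = (-23.77, -22.63). ∠CSR = 56.3° gives SR at 18.80° from the x-axis; with |SR| = 26.7, R = (1.501, -14.03). SR ⟂ RP, so RP runs at 108.8°; with |RP| = 15.4, P = (-3.462, 0.5525). ∠RPV = 121.8° gives PV at 167.0° from the x-axis; with |PV| = 20.6, V = (-23.53, 5.186). Then |EV| = |V − E| = 24.10.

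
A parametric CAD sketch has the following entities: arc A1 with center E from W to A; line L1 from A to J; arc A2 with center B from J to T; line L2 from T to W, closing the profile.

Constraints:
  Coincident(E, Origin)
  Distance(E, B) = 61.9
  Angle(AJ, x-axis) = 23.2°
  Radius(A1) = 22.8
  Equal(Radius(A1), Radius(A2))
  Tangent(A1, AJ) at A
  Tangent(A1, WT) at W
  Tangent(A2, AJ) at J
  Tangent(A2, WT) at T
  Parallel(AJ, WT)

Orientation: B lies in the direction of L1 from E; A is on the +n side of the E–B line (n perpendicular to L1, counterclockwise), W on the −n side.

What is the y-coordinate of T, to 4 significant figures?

3.429

The slot axis is L1's direction at 23.2°, so u = (cos 23.2°, sin 23.2°) = (0.9191, 0.3939) and n = (−sin 23.2°, cos 23.2°) = (-0.3939, 0.9191). E is at the origin and B lies 61.9 along u from E, so B = 61.9·u = (56.89, 24.39). Tangency of A1 to both parallel lines with radius 22.8 puts A and W at E ± 22.8·n: A = (-8.982, 20.96), W = (8.982, -20.96). Equal radii place J and T the same way about B: J = B + 22.8·n = (47.91, 45.34), T = B − 22.8·n = (65.88, 3.429). So T.y = 3.429.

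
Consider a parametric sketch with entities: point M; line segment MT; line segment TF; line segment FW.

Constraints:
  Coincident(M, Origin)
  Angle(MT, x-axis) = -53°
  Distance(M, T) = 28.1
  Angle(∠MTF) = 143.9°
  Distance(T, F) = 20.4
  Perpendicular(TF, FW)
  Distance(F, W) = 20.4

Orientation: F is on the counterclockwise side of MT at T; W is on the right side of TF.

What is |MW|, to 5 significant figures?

56.778

M is at the origin; MT runs at -53.0° with length 28.1, so T = 28.1·(cos -53.0°, sin -53.0°) = (16.911, -22.442). ∠MTF = 143.9°, so TF runs at -53.0° + (180° − 143.9°) = -16.900° from the x-axis; with |TF| = 20.4, F = T + 20.4·(cos -16.900°, sin -16.900°) = (36.430, -28.372). TF ⟂ FW; with |FW| = 20.4 on the right of TF, W = F + 20.4·(-0.29070, -0.95681) = (30.500, -47.891). Then |MW| = |W − M| = 56.778.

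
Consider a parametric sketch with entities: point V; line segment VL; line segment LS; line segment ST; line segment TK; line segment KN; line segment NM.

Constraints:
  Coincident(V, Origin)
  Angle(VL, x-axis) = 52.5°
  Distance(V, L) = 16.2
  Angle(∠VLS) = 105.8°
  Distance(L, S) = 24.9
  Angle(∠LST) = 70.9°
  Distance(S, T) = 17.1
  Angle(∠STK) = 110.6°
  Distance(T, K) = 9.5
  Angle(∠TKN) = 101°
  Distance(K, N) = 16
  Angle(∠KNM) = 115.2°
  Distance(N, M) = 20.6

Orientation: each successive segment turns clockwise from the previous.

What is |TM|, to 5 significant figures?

28.168

∠TKN = 101.0° gives KN at 80.800° from the x-axis; with |KN| = 16.0, N = (15.466, 9.7755). ∠KNM = 115.2° gives NM at 16.000° from the x-axis; with |NM| = 20.6, M = (35.268, 15.454). Then |TM| = |M − T| = 28.168.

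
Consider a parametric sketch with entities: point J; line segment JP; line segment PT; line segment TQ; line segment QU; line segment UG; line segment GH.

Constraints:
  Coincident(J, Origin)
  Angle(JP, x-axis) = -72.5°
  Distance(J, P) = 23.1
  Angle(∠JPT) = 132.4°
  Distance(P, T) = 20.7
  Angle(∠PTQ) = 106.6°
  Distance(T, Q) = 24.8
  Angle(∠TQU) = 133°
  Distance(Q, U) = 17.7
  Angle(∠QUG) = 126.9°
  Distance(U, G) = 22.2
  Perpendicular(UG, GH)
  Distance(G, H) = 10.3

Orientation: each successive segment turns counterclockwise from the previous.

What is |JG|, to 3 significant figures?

27.4

∠TQU = 133.0° gives QU at 95.5° from the x-axis; with |QU| = 17.7, U = (40.5, 5.45). ∠QUG = 126.9° gives UG at 149° from the x-axis; with |UG| = 22.2, G = (21.5, 17.0). Then |JG| = |G − J| = 27.4.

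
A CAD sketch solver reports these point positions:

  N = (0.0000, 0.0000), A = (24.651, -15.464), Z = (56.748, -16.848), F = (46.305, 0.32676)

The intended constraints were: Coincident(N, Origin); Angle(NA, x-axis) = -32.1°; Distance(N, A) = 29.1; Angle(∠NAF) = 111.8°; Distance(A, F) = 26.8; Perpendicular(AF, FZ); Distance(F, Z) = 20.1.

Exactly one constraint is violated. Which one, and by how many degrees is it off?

Perpendicular(AF, FZ) — off by 4.80°.

N = (0.00, 0.00) ✓; NA at -32.10° ✓; |NA| = 29.10 ✓; ∠NAF = 111.8° ✓; |AF| = 26.80 ✓; ∠(AF, FZ) = 94.80° ✗; |FZ| = 20.10 ✓.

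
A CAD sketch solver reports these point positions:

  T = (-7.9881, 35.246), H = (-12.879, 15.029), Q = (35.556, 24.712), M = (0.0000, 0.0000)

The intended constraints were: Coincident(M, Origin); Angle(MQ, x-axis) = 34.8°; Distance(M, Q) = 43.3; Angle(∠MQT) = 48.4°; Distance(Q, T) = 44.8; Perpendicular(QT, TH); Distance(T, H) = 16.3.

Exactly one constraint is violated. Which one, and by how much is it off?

Distance(T, H) = 16.3 — off by 4.50.

M = (0.00, 0.00) ✓; MQ at 34.80° ✓; |MQ| = 43.30 ✓; ∠MQT = 48.40° ✓; |QT| = 44.80 ✓; ∠(QT, TH) = 90.00° ✓; |TH| = 20.80 ✗.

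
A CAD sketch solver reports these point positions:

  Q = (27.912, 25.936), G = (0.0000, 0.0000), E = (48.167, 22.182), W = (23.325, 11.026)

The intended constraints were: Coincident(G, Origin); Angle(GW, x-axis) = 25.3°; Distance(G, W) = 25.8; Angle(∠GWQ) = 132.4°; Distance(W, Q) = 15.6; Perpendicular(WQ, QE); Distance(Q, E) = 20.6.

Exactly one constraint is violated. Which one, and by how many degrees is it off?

Perpendicular(WQ, QE) — off by 6.60°.

G = (0.00, 0.00) ✓; GW at 25.30° ✓; |GW| = 25.80 ✓; ∠GWQ = 132.4° ✓; |WQ| = 15.60 ✓; ∠(WQ, QE) = 83.40° ✗; |QE| = 20.60 ✓.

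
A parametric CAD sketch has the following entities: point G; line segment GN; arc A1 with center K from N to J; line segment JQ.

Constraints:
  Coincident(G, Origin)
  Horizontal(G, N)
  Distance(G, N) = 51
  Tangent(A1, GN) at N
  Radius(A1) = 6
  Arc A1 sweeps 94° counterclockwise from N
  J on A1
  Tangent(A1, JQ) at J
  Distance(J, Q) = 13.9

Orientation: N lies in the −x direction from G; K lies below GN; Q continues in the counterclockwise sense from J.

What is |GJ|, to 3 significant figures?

57.3

G is at the origin; G and N share the same y with |GN| = 51.0 and N on the −x side, so N = (-51.0, 0.00). Tangency of A1 to GN means the radius KN is perpendicular to GN, so K = N + (0, -6) = (-51.0, -6.00). On A1, N sits at bearing 90° from K; a 94° counterclockwise sweep puts J at bearing 184°, so J = K + 6.0·(cos 184°, sin 184°) = (-57.0, -6.42). Then |GJ| = |J − G| = 57.3.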